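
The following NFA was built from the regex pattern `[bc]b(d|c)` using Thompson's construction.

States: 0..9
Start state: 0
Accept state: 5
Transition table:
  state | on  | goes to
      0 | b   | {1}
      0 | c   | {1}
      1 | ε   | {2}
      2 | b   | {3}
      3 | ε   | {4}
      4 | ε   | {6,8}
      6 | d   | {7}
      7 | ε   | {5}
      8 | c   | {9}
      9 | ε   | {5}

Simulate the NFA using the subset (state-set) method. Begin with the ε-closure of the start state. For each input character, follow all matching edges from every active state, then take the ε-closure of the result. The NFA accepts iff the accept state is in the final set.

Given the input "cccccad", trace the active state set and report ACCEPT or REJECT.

initial (ε-close {0}): {0}
'c' @ 1: {1,2}
'c' @ 2: {}  — no active states
rest 'cccad' ignored (set empty)
end set {} — state 5 not in

Answer: REJECT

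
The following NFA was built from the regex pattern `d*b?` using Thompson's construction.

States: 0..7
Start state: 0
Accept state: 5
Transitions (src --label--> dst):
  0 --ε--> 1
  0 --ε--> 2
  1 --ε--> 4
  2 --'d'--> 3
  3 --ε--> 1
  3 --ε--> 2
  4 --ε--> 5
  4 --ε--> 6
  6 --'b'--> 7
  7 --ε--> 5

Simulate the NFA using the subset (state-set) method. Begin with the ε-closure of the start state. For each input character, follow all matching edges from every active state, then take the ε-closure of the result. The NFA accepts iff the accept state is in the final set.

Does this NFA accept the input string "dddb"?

Answer: ACCEPT

Steps:
S₀ = ε-closure({0}) = {0,1,2,4,5,6}
'd' @ 1: {1,2,3,4,5,6}  (accept∈set)
'd' @ 2: {1,2,3,4,5,6}  (accept∈set)
'd' @ 3: {1,2,3,4,5,6}  (accept∈set)
'b' @ 4: {5,7}  (accept∈set)
after full input: {5,7}  (accept=5 in)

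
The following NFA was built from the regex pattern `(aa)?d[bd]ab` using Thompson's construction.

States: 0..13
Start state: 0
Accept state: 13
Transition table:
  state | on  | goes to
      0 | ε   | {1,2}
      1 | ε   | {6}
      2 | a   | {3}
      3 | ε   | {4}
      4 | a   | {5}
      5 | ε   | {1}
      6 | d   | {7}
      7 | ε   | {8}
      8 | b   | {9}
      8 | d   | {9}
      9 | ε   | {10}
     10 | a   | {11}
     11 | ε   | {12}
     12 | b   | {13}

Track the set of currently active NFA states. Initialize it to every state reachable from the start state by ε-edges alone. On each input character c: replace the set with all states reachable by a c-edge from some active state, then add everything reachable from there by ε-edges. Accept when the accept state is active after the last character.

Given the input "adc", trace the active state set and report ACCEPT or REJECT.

S₀ = ε-closure({0}) = {0,1,2,6}
'a' @ 1: {3,4}
'd' @ 2: {}  — state set empty
rest 'c' ignored (set empty)
after full input: {}  (accept=13 not in)

Answer: REJECT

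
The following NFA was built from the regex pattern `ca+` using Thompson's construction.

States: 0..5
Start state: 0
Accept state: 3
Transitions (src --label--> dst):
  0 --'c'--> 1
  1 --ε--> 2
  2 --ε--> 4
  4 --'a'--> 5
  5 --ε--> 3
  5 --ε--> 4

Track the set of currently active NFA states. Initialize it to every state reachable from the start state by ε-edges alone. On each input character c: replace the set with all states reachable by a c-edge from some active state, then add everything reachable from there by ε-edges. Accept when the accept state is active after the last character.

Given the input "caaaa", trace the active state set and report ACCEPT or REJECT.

S₀ = ε-closure({0}) = {0}
'c' @ 1: {1,2,4}
'a' @ 2: {3,4,5}  ✓accept
'a' @ 3: {3,4,5}  ✓accept
'a' @ 4: {3,4,5}  ✓accept
'a' @ 5: {3,4,5}  ✓accept
end set {3,4,5} — state 3 in

Answer: ACCEPT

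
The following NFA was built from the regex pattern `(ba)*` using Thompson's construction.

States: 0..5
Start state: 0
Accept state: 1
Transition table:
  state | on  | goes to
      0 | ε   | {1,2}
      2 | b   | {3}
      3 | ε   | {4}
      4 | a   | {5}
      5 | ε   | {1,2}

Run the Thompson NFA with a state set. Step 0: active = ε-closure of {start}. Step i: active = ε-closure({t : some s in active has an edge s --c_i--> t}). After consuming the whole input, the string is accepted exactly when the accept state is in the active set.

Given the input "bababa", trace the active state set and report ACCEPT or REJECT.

Answer: ACCEPT

Derivation:
start: ε-closure({0}) = {0,1,2}
'b' @ 1: {3,4}
'a' @ 2: {1,2,5}  [accepting]
'b' @ 3: {3,4}
'a' @ 4: {1,2,5}  [accepting]
'b' @ 5: {3,4}
'a' @ 6: {1,2,5}  [accepting]
final: {1,2,5}; accept 1 in set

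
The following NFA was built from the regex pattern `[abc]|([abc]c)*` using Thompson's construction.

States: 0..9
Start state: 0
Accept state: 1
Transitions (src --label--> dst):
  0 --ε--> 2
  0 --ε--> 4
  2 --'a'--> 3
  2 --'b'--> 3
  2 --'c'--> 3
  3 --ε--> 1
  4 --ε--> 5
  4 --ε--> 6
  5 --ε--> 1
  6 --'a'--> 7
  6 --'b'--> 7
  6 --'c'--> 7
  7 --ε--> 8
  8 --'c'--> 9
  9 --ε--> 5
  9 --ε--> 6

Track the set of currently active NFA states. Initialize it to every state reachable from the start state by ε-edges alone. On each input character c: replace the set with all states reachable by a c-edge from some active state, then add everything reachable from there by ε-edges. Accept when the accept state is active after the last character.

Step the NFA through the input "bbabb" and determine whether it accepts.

S₀ = ε-closure({0}) = {0,1,2,4,5,6}
'b' @ 1: {1,3,7,8}  [accepting]
'b' @ 2: {}  — state set empty
rest 'abb' ignored (set empty)
end set {} — state 1 not in

Answer: REJECT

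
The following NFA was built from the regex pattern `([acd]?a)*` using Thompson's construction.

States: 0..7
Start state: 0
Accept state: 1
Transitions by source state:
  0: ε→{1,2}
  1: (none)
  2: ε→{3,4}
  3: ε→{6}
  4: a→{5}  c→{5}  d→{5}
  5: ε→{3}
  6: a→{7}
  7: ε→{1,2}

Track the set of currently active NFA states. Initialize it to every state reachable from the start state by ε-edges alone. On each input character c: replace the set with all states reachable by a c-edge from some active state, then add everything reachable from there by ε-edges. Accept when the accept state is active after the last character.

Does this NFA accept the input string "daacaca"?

initial (ε-close {0}): {0,1,2,3,4,6}
'd' @ 1: {3,5,6}
'a' @ 2: {1,2,3,4,6,7}  (accept∈set)
'a' @ 3: {1,2,3,4,5,6,7}  (accept∈set)
'c' @ 4: {3,5,6}
'a' @ 5: {1,2,3,4,6,7}  (accept∈set)
'c' @ 6: {3,5,6}
'a' @ 7: {1,2,3,4,6,7}  (accept∈set)
after full input: {1,2,3,4,6,7}  (accept=1 in)

Answer: ACCEPT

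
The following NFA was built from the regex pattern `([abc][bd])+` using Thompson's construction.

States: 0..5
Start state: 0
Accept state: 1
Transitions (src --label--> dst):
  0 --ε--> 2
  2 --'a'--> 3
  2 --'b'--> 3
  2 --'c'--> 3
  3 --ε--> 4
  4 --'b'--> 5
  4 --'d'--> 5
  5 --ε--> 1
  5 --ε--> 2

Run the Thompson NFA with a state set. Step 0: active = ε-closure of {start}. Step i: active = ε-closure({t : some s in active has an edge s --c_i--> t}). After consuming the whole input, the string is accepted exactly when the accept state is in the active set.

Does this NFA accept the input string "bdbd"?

S₀ = ε-closure({0}) = {0,2}
'b' @ 1: {3,4}
'd' @ 2: {1,2,5}  (accept∈set)
'b' @ 3: {3,4}
'd' @ 4: {1,2,5}  (accept∈set)
final: {1,2,5}; accept 1 in set

Answer: ACCEPT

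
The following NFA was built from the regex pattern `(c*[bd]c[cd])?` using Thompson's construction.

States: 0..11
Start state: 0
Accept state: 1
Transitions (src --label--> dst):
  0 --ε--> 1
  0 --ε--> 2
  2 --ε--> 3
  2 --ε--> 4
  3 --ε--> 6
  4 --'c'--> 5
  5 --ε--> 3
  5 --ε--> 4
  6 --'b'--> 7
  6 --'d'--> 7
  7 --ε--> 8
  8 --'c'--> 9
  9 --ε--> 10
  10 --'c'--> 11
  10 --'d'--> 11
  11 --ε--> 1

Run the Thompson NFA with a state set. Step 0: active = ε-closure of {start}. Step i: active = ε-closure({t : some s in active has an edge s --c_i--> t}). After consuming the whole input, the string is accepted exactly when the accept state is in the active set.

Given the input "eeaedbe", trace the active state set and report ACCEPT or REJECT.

S₀ = ε-closure({0}) = {0,1,2,3,4,6}
'e' @ 1: {}  — no active states
rest 'eaedbe' ignored (set empty)
after full input: {}  (accept=1 not in)

Answer: REJECT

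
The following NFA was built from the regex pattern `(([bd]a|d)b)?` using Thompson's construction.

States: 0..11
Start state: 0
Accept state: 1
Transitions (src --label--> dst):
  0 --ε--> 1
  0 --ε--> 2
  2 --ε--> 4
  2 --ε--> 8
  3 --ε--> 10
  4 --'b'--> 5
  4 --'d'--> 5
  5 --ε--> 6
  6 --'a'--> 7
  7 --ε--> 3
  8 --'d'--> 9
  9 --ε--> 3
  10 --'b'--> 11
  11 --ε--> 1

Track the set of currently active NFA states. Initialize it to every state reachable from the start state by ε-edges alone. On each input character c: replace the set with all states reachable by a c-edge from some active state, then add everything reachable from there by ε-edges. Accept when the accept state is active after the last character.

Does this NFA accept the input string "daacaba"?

initial (ε-close {0}): {0,1,2,4,8}
'd' @ 1: {3,5,6,9,10}
'a' @ 2: {3,7,10}
'a' @ 3: {}  — state set empty
rest 'caba' ignored (set empty)
final: {}; accept 1 not in set

Answer: REJECT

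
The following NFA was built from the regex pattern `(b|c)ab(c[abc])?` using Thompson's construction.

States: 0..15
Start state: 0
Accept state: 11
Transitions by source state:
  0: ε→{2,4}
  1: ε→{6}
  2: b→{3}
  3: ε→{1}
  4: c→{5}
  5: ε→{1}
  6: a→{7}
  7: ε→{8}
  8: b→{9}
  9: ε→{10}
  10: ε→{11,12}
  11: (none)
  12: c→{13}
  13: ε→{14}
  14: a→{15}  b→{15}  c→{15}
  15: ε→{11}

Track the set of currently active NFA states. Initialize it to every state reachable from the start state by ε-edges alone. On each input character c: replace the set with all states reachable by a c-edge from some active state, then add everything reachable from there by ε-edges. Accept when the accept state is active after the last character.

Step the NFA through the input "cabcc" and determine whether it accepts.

start: ε-closure({0}) = {0,2,4}
'c' @ 1: {1,5,6}
'a' @ 2: {7,8}
'b' @ 3: {9,10,11,12}  ✓accept
'c' @ 4: {13,14}
'c' @ 5: {11,15}  ✓accept
final: {11,15}; accept 11 in set

Answer: ACCEPT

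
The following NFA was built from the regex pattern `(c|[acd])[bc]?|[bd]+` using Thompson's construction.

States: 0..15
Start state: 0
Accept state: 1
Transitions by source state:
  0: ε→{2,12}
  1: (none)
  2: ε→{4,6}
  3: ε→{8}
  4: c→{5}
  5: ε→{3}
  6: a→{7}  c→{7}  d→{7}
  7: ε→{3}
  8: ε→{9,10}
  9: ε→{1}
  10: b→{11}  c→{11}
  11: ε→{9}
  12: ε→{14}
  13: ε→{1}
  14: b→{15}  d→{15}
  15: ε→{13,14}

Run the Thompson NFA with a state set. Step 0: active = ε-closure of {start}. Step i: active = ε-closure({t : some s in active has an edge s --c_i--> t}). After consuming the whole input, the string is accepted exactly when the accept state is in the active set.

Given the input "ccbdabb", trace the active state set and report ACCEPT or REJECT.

start: ε-closure({0}) = {0,2,4,6,12,14}
'c' @ 1: {1,3,5,7,8,9,10}  ✓accept
'c' @ 2: {1,9,11}  ✓accept
'b' @ 3: {}  — state set empty
rest 'dabb' ignored (set empty)
after full input: {}  (accept=1 not in)

Answer: REJECT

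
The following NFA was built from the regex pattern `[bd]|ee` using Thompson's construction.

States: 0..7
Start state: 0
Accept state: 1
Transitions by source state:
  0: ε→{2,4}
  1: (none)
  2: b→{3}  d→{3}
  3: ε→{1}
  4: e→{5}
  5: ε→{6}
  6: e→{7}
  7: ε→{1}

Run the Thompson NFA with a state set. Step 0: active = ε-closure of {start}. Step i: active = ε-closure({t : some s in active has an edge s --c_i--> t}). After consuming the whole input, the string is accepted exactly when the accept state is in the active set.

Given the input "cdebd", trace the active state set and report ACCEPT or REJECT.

initial (ε-close {0}): {0,2,4}
'c' @ 1: {}  — state set empty
rest 'debd' ignored (set empty)
after full input: {}  (accept=1 not in)

Answer: REJECT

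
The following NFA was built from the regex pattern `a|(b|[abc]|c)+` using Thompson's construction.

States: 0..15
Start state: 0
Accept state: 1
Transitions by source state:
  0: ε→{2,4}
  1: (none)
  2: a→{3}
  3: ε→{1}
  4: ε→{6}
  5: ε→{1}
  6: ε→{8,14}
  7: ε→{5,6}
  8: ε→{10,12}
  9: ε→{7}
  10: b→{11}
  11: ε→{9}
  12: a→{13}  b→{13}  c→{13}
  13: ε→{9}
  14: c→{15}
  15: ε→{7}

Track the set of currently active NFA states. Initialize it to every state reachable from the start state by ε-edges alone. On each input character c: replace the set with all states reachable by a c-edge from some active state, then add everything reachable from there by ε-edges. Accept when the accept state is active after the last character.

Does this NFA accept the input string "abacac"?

Answer: ACCEPT

Derivation:
start: ε-closure({0}) = {0,2,4,6,8,10,12,14}
'a' @ 1: {1,3,5,6,7,8,9,10,12,13,14}  [accepting]
'b' @ 2: {1,5,6,7,8,9,10,11,12,13,14}  [accepting]
'a' @ 3: {1,5,6,7,8,9,10,12,13,14}  [accepting]
'c' @ 4: {1,5,6,7,8,9,10,12,13,14,15}  [accepting]
'a' @ 5: {1,5,6,7,8,9,10,12,13,14}  [accepting]
'c' @ 6: {1,5,6,7,8,9,10,12,13,14,15}  [accepting]
end set {1,5,6,7,8,9,10,12,13,14,15} — state 1 in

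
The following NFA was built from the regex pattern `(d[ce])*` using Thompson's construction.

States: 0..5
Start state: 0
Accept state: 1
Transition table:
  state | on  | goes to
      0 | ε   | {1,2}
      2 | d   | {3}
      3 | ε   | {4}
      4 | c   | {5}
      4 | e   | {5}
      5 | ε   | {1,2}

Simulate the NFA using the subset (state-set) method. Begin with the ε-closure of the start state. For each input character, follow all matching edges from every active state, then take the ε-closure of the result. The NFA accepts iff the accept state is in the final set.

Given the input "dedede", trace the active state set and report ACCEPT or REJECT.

Answer: ACCEPT

Trace:
S₀ = ε-closure({0}) = {0,1,2}
'd' @ 1: {3,4}
'e' @ 2: {1,2,5}  (accept∈set)
'd' @ 3: {3,4}
'e' @ 4: {1,2,5}  (accept∈set)
'd' @ 5: {3,4}
'e' @ 6: {1,2,5}  (accept∈set)
after full input: {1,2,5}  (accept=1 in)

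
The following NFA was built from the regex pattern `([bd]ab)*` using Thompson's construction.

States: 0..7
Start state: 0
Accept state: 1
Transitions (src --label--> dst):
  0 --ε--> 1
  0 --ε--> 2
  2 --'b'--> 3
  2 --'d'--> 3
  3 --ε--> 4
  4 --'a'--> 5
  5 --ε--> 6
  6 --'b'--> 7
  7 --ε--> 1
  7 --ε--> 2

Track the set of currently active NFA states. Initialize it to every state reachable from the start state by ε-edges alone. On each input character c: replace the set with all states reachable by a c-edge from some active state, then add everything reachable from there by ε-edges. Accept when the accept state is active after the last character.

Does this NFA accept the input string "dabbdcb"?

Answer: REJECT

Derivation:
initial (ε-close {0}): {0,1,2}
'd' @ 1: {3,4}
'a' @ 2: {5,6}
'b' @ 3: {1,2,7}  [accepting]
'b' @ 4: {3,4}
'd' @ 5: {}  — no active states
rest 'cb' ignored (set empty)
final: {}; accept 1 not in set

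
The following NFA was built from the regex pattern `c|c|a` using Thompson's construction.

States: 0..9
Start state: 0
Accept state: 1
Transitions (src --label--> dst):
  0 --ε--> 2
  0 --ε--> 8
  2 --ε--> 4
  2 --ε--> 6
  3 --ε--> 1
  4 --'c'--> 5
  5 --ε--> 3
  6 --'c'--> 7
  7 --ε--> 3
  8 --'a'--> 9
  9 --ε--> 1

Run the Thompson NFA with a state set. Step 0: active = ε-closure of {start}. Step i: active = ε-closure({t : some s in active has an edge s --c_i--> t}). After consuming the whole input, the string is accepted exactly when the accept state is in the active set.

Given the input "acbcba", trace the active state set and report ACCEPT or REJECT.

start: ε-closure({0}) = {0,2,4,6,8}
'a' @ 1: {1,9}  ✓accept
'c' @ 2: {}  — no active states
rest 'bcba' ignored (set empty)
final: {}; accept 1 not in set

Answer: REJECT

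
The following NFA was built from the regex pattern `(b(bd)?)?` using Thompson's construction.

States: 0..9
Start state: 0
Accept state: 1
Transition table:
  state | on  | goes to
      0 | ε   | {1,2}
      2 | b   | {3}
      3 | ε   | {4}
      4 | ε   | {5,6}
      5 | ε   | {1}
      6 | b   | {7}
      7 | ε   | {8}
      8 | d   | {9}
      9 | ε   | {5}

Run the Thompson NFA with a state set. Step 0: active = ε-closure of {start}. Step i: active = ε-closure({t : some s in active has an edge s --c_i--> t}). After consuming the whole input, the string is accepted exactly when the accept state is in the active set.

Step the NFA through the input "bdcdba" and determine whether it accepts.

initial (ε-close {0}): {0,1,2}
'b' @ 1: {1,3,4,5,6}  (accept∈set)
'd' @ 2: {}  — state set empty
rest 'cdba' ignored (set empty)
end set {} — state 1 not in

Answer: REJECT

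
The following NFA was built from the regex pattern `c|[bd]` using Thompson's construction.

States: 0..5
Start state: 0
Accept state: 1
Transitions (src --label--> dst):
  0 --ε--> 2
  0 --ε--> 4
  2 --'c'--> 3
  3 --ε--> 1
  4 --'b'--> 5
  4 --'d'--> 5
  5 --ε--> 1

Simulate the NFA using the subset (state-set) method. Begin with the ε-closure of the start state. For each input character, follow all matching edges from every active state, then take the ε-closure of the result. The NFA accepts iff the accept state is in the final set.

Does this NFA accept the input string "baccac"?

Answer: REJECT

Trace:
S₀ = ε-closure({0}) = {0,2,4}
'b' @ 1: {1,5}  (accept∈set)
'a' @ 2: {}  — state set empty
rest 'ccac' ignored (set empty)
after full input: {}  (accept=1 not in)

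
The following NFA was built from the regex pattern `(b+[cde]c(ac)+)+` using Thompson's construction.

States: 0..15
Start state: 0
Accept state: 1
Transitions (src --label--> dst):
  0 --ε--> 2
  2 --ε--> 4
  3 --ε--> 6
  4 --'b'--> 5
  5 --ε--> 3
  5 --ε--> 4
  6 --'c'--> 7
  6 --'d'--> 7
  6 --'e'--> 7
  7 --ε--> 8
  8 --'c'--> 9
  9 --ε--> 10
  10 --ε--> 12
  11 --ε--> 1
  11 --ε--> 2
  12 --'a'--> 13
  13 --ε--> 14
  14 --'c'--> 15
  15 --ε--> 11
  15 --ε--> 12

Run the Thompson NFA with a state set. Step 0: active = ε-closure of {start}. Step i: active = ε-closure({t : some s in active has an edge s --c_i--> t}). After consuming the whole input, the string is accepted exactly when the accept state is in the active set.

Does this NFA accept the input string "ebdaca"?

Answer: REJECT

Steps:
start: ε-closure({0}) = {0,2,4}
'e' @ 1: {}  — no active states
rest 'bdaca' ignored (set empty)
end set {} — state 1 not in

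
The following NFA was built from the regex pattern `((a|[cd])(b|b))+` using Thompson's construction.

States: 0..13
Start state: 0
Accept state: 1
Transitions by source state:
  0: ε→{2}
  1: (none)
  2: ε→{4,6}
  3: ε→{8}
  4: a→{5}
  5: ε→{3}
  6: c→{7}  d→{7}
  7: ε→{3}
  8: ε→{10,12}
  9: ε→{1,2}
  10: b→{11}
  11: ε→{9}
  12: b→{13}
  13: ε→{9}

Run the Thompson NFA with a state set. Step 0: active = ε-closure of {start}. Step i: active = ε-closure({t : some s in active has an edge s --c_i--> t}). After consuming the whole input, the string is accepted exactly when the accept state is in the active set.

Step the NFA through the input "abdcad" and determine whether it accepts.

Answer: REJECT

Derivation:
start: ε-closure({0}) = {0,2,4,6}
'a' @ 1: {3,5,8,10,12}
'b' @ 2: {1,2,4,6,9,11,13}  ✓accept
'd' @ 3: {3,7,8,10,12}
'c' @ 4: {}  — no active states
rest 'ad' ignored (set empty)
after full input: {}  (accept=1 not in)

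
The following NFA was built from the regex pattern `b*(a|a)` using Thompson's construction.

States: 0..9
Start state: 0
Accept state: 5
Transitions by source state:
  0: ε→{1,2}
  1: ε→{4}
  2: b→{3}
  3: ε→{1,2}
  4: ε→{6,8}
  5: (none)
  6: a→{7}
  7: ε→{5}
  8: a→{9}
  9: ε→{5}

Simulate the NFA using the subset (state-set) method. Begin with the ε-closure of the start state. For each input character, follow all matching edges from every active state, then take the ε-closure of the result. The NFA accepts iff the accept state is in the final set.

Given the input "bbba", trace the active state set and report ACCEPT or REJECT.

S₀ = ε-closure({0}) = {0,1,2,4,6,8}
'b' @ 1: {1,2,3,4,6,8}
'b' @ 2: {1,2,3,4,6,8}
'b' @ 3: {1,2,3,4,6,8}
'a' @ 4: {5,7,9}  [accepting]
after full input: {5,7,9}  (accept=5 in)

Answer: ACCEPT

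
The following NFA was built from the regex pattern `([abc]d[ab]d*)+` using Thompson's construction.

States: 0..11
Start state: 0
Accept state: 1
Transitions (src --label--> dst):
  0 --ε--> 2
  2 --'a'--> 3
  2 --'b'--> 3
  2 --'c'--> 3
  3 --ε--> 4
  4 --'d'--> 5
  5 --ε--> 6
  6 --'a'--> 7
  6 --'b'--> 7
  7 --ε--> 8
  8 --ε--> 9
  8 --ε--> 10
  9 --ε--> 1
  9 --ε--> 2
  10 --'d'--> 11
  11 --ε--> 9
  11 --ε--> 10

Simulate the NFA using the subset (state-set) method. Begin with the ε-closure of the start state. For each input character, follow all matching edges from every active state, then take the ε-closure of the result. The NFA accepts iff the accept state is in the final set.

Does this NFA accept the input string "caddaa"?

S₀ = ε-closure({0}) = {0,2}
'c' @ 1: {3,4}
'a' @ 2: {}  — no active states
rest 'ddaa' ignored (set empty)
final: {}; accept 1 not in set

Answer: REJECT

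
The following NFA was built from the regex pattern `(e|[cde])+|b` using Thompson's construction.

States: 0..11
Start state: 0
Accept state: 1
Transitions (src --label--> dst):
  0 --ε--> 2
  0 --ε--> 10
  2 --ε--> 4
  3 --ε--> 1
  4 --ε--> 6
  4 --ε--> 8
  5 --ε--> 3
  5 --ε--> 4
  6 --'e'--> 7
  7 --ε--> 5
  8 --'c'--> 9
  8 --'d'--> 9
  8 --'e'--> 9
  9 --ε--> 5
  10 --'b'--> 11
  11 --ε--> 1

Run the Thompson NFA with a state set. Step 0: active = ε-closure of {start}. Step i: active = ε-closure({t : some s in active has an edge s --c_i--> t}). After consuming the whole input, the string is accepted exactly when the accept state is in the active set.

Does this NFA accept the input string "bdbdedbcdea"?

Answer: REJECT

Steps:
start: ε-closure({0}) = {0,2,4,6,8,10}
'b' @ 1: {1,11}  (accept∈set)
'd' @ 2: {}  — no active states
rest 'bdedbcdea' ignored (set empty)
end set {} — state 1 not in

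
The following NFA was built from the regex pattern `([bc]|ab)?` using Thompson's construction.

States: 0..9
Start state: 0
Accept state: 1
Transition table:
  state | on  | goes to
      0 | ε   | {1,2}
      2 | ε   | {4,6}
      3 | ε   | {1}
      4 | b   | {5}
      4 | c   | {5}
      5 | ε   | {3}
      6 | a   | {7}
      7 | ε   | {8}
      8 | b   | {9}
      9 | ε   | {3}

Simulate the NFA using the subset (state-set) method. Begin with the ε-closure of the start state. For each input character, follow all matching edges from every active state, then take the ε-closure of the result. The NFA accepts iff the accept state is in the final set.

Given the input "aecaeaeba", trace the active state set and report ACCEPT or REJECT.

start: ε-closure({0}) = {0,1,2,4,6}
'a' @ 1: {7,8}
'e' @ 2: {}  — dead — no transitions
rest 'caeaeba' ignored (set empty)
final: {}; accept 1 not in set

Answer: REJECT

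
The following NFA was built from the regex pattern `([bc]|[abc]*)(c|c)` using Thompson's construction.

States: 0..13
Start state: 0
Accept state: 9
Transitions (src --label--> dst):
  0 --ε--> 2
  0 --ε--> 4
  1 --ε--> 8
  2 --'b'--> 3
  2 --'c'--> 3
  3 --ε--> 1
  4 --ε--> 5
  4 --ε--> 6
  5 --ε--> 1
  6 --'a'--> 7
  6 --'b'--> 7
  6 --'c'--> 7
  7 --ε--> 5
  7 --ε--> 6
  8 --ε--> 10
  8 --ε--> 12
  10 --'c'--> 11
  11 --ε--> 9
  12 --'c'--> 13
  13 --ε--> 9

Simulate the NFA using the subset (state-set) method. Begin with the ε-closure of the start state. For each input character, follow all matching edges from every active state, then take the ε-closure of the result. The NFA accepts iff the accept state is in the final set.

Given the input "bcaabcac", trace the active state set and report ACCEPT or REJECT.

Answer: ACCEPT

Trace:
initial (ε-close {0}): {0,1,2,4,5,6,8,10,12}
'b' @ 1: {1,3,5,6,7,8,10,12}
'c' @ 2: {1,5,6,7,8,9,10,11,12,13}  [accepting]
'a' @ 3: {1,5,6,7,8,10,12}
'a' @ 4: {1,5,6,7,8,10,12}
'b' @ 5: {1,5,6,7,8,10,12}
'c' @ 6: {1,5,6,7,8,9,10,11,12,13}  [accepting]
'a' @ 7: {1,5,6,7,8,10,12}
'c' @ 8: {1,5,6,7,8,9,10,11,12,13}  [accepting]
end set {1,5,6,7,8,9,10,11,12,13} — state 9 in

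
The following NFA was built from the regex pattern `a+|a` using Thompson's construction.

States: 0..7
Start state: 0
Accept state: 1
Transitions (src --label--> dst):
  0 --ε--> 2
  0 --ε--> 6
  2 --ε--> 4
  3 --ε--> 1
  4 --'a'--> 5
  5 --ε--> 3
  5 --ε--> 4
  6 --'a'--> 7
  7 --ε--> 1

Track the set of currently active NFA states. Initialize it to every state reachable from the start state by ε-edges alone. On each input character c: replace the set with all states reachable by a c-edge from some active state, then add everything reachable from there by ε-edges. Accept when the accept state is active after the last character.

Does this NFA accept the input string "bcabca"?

Answer: REJECT

Derivation:
S₀ = ε-closure({0}) = {0,2,4,6}
'b' @ 1: {}  — dead — no transitions
rest 'cabca' ignored (set empty)
end set {} — state 1 not in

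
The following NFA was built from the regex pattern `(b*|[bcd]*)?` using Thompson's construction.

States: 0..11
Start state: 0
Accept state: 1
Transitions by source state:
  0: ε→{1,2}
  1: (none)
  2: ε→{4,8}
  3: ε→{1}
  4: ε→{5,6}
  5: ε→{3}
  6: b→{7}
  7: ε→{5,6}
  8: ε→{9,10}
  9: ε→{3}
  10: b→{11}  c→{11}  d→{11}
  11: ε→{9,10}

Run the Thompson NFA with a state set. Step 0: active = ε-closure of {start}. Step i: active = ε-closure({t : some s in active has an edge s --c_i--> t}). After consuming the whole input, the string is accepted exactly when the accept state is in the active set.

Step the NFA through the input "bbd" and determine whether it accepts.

initial (ε-close {0}): {0,1,2,3,4,5,6,8,9,10}
'b' @ 1: {1,3,5,6,7,9,10,11}  (accept∈set)
'b' @ 2: {1,3,5,6,7,9,10,11}  (accept∈set)
'd' @ 3: {1,3,9,10,11}  (accept∈set)
after full input: {1,3,9,10,11}  (accept=1 in)

Answer: ACCEPT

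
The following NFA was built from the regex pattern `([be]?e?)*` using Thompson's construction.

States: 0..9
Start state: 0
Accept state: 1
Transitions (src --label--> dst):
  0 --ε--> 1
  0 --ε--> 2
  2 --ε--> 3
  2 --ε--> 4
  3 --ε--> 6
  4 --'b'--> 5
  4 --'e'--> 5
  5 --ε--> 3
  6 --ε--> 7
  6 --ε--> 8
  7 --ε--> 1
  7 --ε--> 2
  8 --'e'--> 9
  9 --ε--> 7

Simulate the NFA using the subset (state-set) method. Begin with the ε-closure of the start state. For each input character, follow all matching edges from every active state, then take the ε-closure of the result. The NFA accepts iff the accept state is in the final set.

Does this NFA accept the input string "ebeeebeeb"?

S₀ = ε-closure({0}) = {0,1,2,3,4,6,7,8}
'e' @ 1: {1,2,3,4,5,6,7,8,9}  ✓accept
'b' @ 2: {1,2,3,4,5,6,7,8}  ✓accept
'e' @ 3: {1,2,3,4,5,6,7,8,9}  ✓accept
'e' @ 4: {1,2,3,4,5,6,7,8,9}  ✓accept
'e' @ 5: {1,2,3,4,5,6,7,8,9}  ✓accept
'b' @ 6: {1,2,3,4,5,6,7,8}  ✓accept
'e' @ 7: {1,2,3,4,5,6,7,8,9}  ✓accept
'e' @ 8: {1,2,3,4,5,6,7,8,9}  ✓accept
'b' @ 9: {1,2,3,4,5,6,7,8}  ✓accept
end set {1,2,3,4,5,6,7,8} — state 1 in

Answer: ACCEPT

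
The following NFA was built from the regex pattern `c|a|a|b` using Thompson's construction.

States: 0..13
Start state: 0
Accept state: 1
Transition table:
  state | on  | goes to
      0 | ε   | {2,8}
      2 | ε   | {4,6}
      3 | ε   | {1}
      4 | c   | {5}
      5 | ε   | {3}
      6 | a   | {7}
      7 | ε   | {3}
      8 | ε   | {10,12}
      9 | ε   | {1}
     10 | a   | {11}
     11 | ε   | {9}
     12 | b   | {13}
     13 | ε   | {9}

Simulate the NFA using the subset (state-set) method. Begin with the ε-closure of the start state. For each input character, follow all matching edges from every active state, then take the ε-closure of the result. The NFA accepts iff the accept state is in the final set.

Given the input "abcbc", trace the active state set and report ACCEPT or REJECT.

Answer: REJECT

Steps:
S₀ = ε-closure({0}) = {0,2,4,6,8,10,12}
'a' @ 1: {1,3,7,9,11}  (accept∈set)
'b' @ 2: {}  — no active states
rest 'cbc' ignored (set empty)
end set {} — state 1 not in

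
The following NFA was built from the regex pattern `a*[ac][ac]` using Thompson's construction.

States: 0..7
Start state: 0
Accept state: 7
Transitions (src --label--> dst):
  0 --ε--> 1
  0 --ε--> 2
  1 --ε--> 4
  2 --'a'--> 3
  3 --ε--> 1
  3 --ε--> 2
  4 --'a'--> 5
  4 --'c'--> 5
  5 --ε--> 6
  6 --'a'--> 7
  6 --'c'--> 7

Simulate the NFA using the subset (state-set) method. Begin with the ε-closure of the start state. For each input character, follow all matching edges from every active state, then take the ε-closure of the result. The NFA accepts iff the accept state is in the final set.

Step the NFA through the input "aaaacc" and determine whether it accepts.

S₀ = ε-closure({0}) = {0,1,2,4}
'a' @ 1: {1,2,3,4,5,6}
'a' @ 2: {1,2,3,4,5,6,7}  ✓accept
'a' @ 3: {1,2,3,4,5,6,7}  ✓accept
'a' @ 4: {1,2,3,4,5,6,7}  ✓accept
'c' @ 5: {5,6,7}  ✓accept
'c' @ 6: {7}  ✓accept
after full input: {7}  (accept=7 in)

Answer: ACCEPT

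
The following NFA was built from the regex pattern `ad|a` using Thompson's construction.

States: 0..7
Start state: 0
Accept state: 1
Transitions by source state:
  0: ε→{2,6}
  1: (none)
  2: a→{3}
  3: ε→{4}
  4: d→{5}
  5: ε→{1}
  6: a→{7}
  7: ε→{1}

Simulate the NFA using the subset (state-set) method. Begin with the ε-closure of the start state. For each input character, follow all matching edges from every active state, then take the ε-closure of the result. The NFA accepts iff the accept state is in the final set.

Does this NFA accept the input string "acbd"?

S₀ = ε-closure({0}) = {0,2,6}
'a' @ 1: {1,3,4,7}  ✓accept
'c' @ 2: {}  — dead — no transitions
rest 'bd' ignored (set empty)
final: {}; accept 1 not in set

Answer: REJECT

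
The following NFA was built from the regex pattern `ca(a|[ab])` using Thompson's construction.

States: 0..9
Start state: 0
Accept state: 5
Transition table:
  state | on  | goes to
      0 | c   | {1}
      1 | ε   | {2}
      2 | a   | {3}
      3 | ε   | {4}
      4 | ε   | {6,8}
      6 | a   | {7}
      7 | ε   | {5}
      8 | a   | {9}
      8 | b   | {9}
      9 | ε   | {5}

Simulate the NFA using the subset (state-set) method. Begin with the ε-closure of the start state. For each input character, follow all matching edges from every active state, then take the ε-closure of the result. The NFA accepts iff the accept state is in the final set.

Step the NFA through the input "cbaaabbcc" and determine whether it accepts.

Answer: REJECT

Derivation:
start: ε-closure({0}) = {0}
'c' @ 1: {1,2}
'b' @ 2: {}  — dead — no transitions
rest 'aaabbcc' ignored (set empty)
after full input: {}  (accept=5 not in)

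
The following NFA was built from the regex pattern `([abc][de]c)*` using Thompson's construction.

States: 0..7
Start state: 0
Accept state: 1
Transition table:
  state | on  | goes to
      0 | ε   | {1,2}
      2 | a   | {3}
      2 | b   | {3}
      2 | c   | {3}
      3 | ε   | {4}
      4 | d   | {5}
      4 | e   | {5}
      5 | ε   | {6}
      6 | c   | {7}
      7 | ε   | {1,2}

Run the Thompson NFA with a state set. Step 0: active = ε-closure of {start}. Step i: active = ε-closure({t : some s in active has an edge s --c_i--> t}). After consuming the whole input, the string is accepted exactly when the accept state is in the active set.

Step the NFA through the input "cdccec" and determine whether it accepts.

start: ε-closure({0}) = {0,1,2}
'c' @ 1: {3,4}
'd' @ 2: {5,6}
'c' @ 3: {1,2,7}  ✓accept
'c' @ 4: {3,4}
'e' @ 5: {5,6}
'c' @ 6: {1,2,7}  ✓accept
end set {1,2,7} — state 1 in

Answer: ACCEPT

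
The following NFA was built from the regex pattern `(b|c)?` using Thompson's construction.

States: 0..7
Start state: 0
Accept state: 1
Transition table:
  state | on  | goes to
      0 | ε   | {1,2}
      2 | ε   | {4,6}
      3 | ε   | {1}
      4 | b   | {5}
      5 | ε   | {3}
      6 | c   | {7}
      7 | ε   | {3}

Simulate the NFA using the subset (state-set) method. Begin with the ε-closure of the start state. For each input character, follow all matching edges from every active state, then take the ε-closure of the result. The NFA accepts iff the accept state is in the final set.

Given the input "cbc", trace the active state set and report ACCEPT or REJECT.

initial (ε-close {0}): {0,1,2,4,6}
'c' @ 1: {1,3,7}  (accept∈set)
'b' @ 2: {}  — no active states
rest 'c' ignored (set empty)
after full input: {}  (accept=1 not in)

Answer: REJECT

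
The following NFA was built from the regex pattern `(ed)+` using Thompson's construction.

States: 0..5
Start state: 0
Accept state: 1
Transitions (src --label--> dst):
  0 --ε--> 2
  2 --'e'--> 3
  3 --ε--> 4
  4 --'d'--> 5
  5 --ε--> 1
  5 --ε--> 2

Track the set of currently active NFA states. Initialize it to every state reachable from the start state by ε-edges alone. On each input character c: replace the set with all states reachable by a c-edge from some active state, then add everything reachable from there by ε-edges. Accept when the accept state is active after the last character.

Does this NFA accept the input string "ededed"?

S₀ = ε-closure({0}) = {0,2}
'e' @ 1: {3,4}
'd' @ 2: {1,2,5}  [accepting]
'e' @ 3: {3,4}
'd' @ 4: {1,2,5}  [accepting]
'e' @ 5: {3,4}
'd' @ 6: {1,2,5}  [accepting]
after full input: {1,2,5}  (accept=1 in)

Answer: ACCEPT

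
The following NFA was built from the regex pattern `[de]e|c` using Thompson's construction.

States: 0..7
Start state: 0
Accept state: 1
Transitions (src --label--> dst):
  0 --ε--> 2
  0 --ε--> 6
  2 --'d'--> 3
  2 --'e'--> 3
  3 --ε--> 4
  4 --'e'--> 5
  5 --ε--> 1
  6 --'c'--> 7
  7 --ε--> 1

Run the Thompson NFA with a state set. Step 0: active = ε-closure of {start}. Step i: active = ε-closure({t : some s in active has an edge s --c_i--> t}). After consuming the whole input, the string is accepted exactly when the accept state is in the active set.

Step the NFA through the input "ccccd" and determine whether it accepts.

Answer: REJECT

Steps:
initial (ε-close {0}): {0,2,6}
'c' @ 1: {1,7}  ✓accept
'c' @ 2: {}  — no active states
rest 'ccd' ignored (set empty)
end set {} — state 1 not in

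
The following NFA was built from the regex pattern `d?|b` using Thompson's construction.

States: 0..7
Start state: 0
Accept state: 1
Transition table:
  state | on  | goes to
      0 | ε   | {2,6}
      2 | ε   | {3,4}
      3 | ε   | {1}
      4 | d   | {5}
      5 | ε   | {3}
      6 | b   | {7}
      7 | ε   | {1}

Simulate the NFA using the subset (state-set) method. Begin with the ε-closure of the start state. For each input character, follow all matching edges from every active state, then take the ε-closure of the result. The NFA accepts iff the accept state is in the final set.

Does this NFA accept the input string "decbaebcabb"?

initial (ε-close {0}): {0,1,2,3,4,6}
'd' @ 1: {1,3,5}  (accept∈set)
'e' @ 2: {}  — no active states
rest 'cbaebcabb' ignored (set empty)
end set {} — state 1 not in

Answer: REJECT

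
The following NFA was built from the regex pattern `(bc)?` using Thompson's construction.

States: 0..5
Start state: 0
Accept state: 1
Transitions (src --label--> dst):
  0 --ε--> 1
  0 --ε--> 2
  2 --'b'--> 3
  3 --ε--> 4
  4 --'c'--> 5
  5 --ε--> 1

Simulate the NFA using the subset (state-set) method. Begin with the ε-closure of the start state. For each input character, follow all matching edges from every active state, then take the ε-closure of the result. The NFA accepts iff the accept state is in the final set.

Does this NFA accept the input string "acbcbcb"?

initial (ε-close {0}): {0,1,2}
'a' @ 1: {}  — state set empty
rest 'cbcbcb' ignored (set empty)
after full input: {}  (accept=1 not in)

Answer: REJECT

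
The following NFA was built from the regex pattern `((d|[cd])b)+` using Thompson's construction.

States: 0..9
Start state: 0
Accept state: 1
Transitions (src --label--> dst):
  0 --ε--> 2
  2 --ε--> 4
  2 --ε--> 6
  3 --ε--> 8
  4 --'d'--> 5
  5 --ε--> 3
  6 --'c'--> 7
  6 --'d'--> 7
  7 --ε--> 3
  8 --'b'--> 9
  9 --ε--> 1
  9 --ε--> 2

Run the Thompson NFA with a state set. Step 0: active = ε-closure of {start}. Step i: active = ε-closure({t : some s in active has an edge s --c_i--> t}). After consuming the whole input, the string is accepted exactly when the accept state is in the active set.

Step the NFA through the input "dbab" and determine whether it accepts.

initial (ε-close {0}): {0,2,4,6}
'd' @ 1: {3,5,7,8}
'b' @ 2: {1,2,4,6,9}  [accepting]
'a' @ 3: {}  — dead — no transitions
rest 'b' ignored (set empty)
after full input: {}  (accept=1 not in)

Answer: REJECT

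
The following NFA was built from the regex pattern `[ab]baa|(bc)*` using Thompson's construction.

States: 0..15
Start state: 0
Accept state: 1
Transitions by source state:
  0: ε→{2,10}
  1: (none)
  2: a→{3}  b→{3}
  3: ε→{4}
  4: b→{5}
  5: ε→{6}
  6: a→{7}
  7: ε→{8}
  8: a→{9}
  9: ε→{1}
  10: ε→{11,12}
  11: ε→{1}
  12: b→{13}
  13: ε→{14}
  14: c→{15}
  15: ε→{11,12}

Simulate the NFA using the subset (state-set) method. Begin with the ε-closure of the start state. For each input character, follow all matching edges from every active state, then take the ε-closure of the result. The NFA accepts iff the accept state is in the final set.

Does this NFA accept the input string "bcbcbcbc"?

Answer: ACCEPT

Derivation:
start: ε-closure({0}) = {0,1,2,10,11,12}
'b' @ 1: {3,4,13,14}
'c' @ 2: {1,11,12,15}  ✓accept
'b' @ 3: {13,14}
'c' @ 4: {1,11,12,15}  ✓accept
'b' @ 5: {13,14}
'c' @ 6: {1,11,12,15}  ✓accept
'b' @ 7: {13,14}
'c' @ 8: {1,11,12,15}  ✓accept
end set {1,11,12,15} — state 1 in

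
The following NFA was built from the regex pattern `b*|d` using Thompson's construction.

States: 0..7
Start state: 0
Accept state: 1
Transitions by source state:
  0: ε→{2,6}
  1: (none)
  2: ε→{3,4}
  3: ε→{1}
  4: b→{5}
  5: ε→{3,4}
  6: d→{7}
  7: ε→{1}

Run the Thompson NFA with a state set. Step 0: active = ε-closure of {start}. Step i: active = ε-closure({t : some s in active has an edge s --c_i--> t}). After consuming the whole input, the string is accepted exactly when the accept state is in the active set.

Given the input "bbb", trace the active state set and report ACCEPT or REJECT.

Answer: ACCEPT

Trace:
initial (ε-close {0}): {0,1,2,3,4,6}
'b' @ 1: {1,3,4,5}  [accepting]
'b' @ 2: {1,3,4,5}  [accepting]
'b' @ 3: {1,3,4,5}  [accepting]
end set {1,3,4,5} — state 1 in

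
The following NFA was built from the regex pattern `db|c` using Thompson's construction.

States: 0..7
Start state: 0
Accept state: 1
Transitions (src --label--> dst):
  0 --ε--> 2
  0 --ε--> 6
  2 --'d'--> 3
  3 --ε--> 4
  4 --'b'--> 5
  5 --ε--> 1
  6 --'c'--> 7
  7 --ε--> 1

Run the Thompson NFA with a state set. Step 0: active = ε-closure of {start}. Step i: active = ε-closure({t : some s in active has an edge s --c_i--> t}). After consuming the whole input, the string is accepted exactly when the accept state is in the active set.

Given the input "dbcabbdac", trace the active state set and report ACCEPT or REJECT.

initial (ε-close {0}): {0,2,6}
'd' @ 1: {3,4}
'b' @ 2: {1,5}  (accept∈set)
'c' @ 3: {}  — no active states
rest 'abbdac' ignored (set empty)
final: {}; accept 1 not in set

Answer: REJECT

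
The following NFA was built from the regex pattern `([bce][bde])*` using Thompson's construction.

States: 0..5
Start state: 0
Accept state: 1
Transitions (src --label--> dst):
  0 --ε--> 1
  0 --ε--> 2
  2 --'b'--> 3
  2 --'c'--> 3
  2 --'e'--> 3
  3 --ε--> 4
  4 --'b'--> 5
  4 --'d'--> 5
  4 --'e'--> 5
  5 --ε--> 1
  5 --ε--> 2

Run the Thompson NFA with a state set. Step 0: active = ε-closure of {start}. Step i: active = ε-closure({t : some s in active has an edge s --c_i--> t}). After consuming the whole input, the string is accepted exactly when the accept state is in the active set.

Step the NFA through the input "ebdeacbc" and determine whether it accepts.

Answer: REJECT

Derivation:
S₀ = ε-closure({0}) = {0,1,2}
'e' @ 1: {3,4}
'b' @ 2: {1,2,5}  ✓accept
'd' @ 3: {}  — no active states
rest 'eacbc' ignored (set empty)
final: {}; accept 1 not in set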